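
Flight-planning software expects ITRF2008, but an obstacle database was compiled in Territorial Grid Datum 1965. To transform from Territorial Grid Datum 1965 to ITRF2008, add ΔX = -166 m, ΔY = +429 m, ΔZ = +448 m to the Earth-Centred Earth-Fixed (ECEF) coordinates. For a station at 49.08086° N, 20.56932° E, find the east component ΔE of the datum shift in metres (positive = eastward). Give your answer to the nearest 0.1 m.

ΔE = 460.0 m

The local east axis at (φ, λ) is (−sin λ, cos λ, 0), so ΔE = −sin(20.56932°)·(-166) + cos(20.56932°)·429 = 459.97 m.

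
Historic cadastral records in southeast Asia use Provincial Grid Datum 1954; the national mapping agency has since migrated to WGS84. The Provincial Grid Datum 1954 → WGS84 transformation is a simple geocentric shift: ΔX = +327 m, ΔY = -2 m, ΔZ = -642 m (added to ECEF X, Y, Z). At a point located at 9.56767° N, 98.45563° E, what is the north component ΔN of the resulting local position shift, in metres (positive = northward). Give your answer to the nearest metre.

ΔN = -625 m

At φ = 9.56767°, λ = 98.45563°: sin φ = 0.166212, cos φ = 0.986090, sin λ = 0.989130, cos λ = -0.147043.
ΔN = −sin φ cos λ·ΔX − sin φ sin λ·ΔY + cos φ·ΔZ = −(0.166212)(-0.147043)(327) − (0.166212)(0.989130)(-2) + (0.986090)(-642) = -624.75 m.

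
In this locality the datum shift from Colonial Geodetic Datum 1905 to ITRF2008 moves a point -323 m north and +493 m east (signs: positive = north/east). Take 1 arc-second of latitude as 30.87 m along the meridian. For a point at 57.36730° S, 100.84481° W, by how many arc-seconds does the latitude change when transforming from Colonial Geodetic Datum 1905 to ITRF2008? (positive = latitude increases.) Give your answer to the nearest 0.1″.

Δφ = -10.5″

1″ of latitude = 30.87 m, so Δφ = -323.0 / 30.87 = -10.463″.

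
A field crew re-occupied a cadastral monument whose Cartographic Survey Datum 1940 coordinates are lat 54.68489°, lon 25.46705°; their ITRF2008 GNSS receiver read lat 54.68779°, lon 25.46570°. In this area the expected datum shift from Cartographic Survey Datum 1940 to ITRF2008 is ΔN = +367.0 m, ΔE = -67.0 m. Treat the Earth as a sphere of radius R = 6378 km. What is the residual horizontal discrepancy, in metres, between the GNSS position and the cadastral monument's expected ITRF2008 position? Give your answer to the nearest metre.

Observed coordinate differences: Δφ = +0.00290°, Δλ = -0.00135°.
Converting to metres (1° lat = 111317 m, cos φ = 0.578073): observed ΔN = 322.8 m, observed ΔE = -86.9 m.
Subtracting the expected shift leaves a residual of 322.8 − (367.0) = -44.2 m north and -86.9 − (-67.0) = -19.9 m east.
Residual distance = √((-44.2)² + (-19.9)²) = 48.4 m.

48 m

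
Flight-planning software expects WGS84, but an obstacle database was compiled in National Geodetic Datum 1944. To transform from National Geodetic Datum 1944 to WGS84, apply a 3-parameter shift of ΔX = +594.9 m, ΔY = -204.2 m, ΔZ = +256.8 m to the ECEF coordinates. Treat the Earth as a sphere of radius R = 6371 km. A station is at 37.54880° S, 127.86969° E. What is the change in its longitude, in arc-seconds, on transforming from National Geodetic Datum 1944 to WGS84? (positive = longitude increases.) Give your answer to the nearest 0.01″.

sin φ = -0.609437, cos φ = 0.792835, sin λ = 0.789409, cos λ = -0.613868.
East component: ΔE = −sin λ·ΔX + cos λ·ΔY = −(0.789409)(594.9) + (-0.613868)(-204.2) = -344.27 m.
1° of latitude spans πR/180 = 111195 m; at latitude φ, 1° of longitude spans that × cos φ = 88159.2 m, so Δλ = -344.27 / 88159.2 × 3600 = -14.058″.

Δλ = -14.06″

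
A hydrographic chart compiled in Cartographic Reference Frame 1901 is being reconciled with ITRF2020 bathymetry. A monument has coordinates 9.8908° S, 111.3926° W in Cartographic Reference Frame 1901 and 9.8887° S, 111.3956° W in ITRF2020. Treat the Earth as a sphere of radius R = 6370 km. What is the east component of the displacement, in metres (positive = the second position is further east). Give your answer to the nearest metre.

Δφ = -9.8887° − -9.8908° = +0.0021°; Δλ = -111.3956° − -111.3926° = -0.0030°.
1° along a meridian = πR/180 = 111177 m.
ΔN = Δφ × 111177 = 233.5 m; ΔE = Δλ × 111177 × cos(-9.8908°) = -0.0030 × 111177 × 0.985137 = -328.6 m.

ΔE = -329 m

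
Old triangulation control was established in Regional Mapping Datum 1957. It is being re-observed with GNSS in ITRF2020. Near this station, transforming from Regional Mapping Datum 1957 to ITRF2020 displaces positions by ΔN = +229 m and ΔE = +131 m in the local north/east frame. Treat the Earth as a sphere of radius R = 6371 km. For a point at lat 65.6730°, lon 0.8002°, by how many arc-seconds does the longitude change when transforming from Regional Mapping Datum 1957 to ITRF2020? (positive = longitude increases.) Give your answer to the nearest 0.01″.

At latitude 65.6730°, cos φ = 0.411944.
One radian of longitude at latitude φ spans R cos φ, so Δλ = ΔE / (R cos φ) = 131.0 / (6371000 × 0.411944) = 4.9914e-05 rad = 10.296″.

Δλ = 10.30″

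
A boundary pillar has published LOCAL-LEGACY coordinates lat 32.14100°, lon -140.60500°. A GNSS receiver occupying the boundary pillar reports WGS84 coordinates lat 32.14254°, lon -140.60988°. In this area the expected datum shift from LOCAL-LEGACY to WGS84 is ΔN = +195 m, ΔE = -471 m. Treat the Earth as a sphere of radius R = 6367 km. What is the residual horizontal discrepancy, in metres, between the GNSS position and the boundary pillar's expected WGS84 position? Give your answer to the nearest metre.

27 m

Observed coordinate differences: Δφ = +0.00154°, Δλ = -0.00488°.
Converting to metres (1° lat = 111125 m, cos φ = 0.846741): observed ΔN = 171.1 m, observed ΔE = -459.2 m.
Subtracting the expected shift leaves a residual of 171.1 − (195) = -23.9 m north and -459.2 − (-471) = 11.8 m east.
Residual distance = √((-23.9)² + 11.8²) = 26.6 m.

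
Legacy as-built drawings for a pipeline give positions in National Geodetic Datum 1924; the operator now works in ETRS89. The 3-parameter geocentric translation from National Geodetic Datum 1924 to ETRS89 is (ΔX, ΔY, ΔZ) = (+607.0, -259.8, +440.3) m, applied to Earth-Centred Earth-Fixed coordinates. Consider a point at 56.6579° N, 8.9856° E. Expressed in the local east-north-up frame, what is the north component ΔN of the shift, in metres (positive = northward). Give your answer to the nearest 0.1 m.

At φ = 56.6579°, λ = 8.9856°: sin φ = 0.835404, cos φ = 0.549637, sin λ = 0.156186, cos λ = 0.987728.
ΔN = −sin φ cos λ·ΔX − sin φ sin λ·ΔY + cos φ·ΔZ = −(0.835404)(0.987728)(607.0) − (0.835404)(0.156186)(-259.8) + (0.549637)(440.3) = -224.96 m.

ΔN = -225.0 m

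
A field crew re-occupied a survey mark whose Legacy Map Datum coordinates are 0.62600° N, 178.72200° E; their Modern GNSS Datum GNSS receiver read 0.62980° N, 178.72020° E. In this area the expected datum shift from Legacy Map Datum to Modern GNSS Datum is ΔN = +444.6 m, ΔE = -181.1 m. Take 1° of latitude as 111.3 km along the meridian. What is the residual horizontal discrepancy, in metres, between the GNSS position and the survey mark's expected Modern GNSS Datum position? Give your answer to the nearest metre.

Observed coordinate differences: Δφ = +0.00380°, Δλ = -0.00180°.
Converting to metres (1° lat = 111300 m, cos φ = 0.999940): observed ΔN = 422.9 m, observed ΔE = -200.3 m.
Subtracting the expected shift leaves a residual of 422.9 − (444.6) = -21.7 m north and -200.3 − (-181.1) = -19.2 m east.
Residual distance = √((-21.7)² + (-19.2)²) = 29.0 m.

29 m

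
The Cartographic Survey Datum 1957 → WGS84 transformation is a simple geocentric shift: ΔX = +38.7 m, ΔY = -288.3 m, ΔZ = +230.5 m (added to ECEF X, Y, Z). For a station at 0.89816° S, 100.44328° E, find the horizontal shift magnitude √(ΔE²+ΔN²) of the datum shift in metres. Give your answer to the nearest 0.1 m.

226.4 m

The local east axis at (φ, λ) is (−sin λ, cos λ, 0), so ΔE = −sin(100.44328°)·38.7 + cos(100.44328°)·(-288.3) = 14.20 m.
The local north axis is (−sin φ cos λ, −sin φ sin λ, cos φ), giving ΔN = -0.110 − 4.444 + 230.472 = 225.92 m.
Horizontal magnitude = √(ΔE² + ΔN²) = √(14.20² + 225.92²) = 226.36 m.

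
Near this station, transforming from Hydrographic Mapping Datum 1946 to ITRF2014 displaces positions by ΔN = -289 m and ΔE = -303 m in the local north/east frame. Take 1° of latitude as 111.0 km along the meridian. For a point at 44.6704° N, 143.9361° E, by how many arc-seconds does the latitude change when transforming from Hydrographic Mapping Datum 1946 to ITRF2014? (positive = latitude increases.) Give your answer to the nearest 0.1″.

1° of latitude = 111.0 km, so Δφ = -289.0 / 111000 = -0.0026036° = -9.373″.

Δφ = -9.4″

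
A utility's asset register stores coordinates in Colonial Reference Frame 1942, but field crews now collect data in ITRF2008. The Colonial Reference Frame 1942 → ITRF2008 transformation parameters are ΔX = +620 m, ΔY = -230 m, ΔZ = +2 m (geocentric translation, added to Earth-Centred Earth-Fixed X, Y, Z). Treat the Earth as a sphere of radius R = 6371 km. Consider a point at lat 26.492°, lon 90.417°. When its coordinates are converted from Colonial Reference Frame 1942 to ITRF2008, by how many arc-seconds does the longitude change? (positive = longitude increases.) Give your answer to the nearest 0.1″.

Δλ = -22.4″

sin φ = 0.446073, cos φ = 0.894997, sin λ = 0.999974, cos λ = -0.007278.
East component: ΔE = −sin λ·ΔX + cos λ·ΔY = −(0.999974)(620) + (-0.007278)(-230) = -618.31 m.
1° of latitude spans πR/180 = 111195 m; at latitude φ, 1° of longitude spans that × cos φ = 99519.1 m, so Δλ = -618.31 / 99519.1 × 3600 = -22.367″.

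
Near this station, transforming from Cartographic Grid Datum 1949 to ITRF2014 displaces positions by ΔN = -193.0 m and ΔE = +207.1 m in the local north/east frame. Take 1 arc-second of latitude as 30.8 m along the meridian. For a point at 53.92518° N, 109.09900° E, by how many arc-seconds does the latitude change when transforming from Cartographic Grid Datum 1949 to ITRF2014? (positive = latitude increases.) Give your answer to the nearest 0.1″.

Δφ = -6.3″

1″ of latitude = 30.80 m, so Δφ = -193.0 / 30.80 = -6.266″.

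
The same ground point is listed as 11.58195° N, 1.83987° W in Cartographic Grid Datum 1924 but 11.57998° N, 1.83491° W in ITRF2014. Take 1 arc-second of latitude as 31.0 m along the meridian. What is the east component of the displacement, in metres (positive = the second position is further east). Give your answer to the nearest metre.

ΔE = 542 m

Δφ = 11.57998° − 11.58195° = -0.00197°; Δλ = -1.83491° − -1.83987° = +0.00496°.
1° of latitude = 3600 × 31.00 = 111600 m.
ΔN = Δφ × 111600 = -219.9 m; ΔE = Δλ × 111600 × cos(11.58195°) = +0.00496 × 111600 × 0.979639 = 542.3 m.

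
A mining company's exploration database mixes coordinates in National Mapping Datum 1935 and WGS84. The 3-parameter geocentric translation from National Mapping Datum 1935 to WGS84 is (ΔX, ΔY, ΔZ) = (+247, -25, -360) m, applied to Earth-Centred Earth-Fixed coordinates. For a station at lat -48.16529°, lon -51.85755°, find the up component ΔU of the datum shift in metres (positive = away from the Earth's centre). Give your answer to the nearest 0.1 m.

ΔU = 383.1 m

The local up (radial) axis is (cos φ cos λ, cos φ sin λ, sin φ), giving ΔU = 101.750 + 13.114 + 268.226 = 383.09 m.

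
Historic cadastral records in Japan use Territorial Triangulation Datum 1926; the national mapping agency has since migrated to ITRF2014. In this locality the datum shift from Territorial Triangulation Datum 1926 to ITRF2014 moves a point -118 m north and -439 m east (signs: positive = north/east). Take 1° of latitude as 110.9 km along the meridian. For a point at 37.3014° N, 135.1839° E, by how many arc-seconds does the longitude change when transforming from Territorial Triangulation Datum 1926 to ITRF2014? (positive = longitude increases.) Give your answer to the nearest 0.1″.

At latitude 37.3014°, cos φ = 0.795459.
1° of longitude at this latitude = 110.9 × cos φ = 88.22 km, so Δλ = -439.0 / 88216.4 = -0.0049764° = -17.915″.

Δλ = -17.9″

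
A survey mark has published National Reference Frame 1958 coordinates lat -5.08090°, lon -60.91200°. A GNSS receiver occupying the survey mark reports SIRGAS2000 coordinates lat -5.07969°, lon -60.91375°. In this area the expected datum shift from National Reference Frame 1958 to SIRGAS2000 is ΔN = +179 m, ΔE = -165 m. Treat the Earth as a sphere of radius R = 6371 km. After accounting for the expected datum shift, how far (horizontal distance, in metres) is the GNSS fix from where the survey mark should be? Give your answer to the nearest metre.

Observed coordinate differences: Δφ = +0.00121°, Δλ = -0.00175°.
Converting to metres (1° lat = 111195 m, cos φ = 0.996071): observed ΔN = 134.5 m, observed ΔE = -193.8 m.
Subtracting the expected shift leaves a residual of 134.5 − (179) = -44.5 m north and -193.8 − (-165) = -28.8 m east.
Residual distance = √((-44.5)² + (-28.8)²) = 53.0 m.

53 m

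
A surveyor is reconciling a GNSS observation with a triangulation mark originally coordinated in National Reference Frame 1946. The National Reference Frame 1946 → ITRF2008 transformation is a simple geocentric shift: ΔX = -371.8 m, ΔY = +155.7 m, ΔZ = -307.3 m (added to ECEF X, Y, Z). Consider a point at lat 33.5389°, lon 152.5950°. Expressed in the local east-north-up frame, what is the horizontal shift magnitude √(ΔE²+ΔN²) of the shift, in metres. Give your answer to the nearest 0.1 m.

479.2 m

At φ = 33.5389°, λ = 152.5950°: sin φ = 0.552503, cos φ = 0.833511, sin λ = 0.460277, cos λ = -0.887775.
ΔE = −sin λ·ΔX + cos λ·ΔY = −(0.460277)·(-371.8) + (-0.887775)·(155.7) = 32.90 m.
ΔN = −sin φ cos λ·ΔX − sin φ sin λ·ΔY + cos φ·ΔZ = −(0.552503)(-0.887775)(-371.8) − (0.552503)(0.460277)(155.7) + (0.833511)(-307.3) = -478.10 m.
Horizontal magnitude = √(ΔE² + ΔN²) = √(32.90² + (-478.10)²) = 479.23 m.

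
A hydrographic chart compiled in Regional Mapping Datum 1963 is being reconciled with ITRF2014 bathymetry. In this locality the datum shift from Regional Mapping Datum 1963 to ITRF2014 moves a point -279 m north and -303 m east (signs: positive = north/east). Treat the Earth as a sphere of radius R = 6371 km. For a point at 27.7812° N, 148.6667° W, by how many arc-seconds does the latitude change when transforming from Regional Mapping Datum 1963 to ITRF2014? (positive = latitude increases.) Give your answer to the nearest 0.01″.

On a sphere of radius R, 1 rad of latitude = R, so Δφ = ΔN / R = -279.0 / 6371000 = -4.3792e-05 rad = -9.033″.

Δφ = -9.03″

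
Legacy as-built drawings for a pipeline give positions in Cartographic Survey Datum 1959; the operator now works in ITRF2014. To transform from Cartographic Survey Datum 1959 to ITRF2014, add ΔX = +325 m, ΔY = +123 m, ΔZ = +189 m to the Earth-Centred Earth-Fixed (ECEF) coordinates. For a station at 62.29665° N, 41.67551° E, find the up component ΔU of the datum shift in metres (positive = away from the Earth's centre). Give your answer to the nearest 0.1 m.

The local up (radial) axis is (cos φ cos λ, cos φ sin λ, sin φ), giving ΔU = 112.853 + 38.021 + 167.334 = 318.21 m.

ΔU = 318.2 m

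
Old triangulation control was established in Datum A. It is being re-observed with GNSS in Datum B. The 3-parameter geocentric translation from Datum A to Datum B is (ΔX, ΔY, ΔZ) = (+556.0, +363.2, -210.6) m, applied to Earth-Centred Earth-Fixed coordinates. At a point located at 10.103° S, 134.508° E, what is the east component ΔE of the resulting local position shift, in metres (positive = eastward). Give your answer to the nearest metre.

ΔE = -651 m

At φ = -10.103°, λ = 134.508°: sin φ = -0.175418, cos φ = 0.984494, sin λ = 0.713153, cos λ = -0.701009.
ΔE = −sin λ·ΔX + cos λ·ΔY = −(0.713153)·(556.0) + (-0.701009)·(363.2) = -651.12 m.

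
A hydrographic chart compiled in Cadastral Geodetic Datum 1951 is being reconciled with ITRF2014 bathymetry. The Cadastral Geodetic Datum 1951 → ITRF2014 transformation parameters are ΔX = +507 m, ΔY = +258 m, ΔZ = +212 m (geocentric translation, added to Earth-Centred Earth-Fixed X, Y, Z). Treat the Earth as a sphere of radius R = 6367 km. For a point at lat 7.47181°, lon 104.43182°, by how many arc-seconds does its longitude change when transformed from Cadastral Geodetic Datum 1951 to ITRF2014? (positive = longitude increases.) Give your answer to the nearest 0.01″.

sin φ = 0.130038, cos φ = 0.991509, sin λ = 0.968445, cos λ = -0.249228.
East component: ΔE = −sin λ·ΔX + cos λ·ΔY = −(0.968445)(507) + (-0.249228)(258) = -555.30 m.
1° of latitude spans πR/180 = 111125 m; at latitude φ, 1° of longitude spans that × cos φ = 110181.5 m, so Δλ = -555.30 / 110181.5 × 3600 = -18.144″.

Δλ = -18.14″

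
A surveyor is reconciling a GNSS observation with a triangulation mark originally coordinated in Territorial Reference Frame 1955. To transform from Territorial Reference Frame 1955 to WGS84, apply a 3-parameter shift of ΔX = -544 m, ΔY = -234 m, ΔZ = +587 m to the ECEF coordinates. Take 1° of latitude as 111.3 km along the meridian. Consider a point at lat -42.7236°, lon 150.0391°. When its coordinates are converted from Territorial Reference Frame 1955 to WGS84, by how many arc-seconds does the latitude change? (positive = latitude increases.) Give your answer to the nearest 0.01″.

sin φ = -0.678462, cos φ = 0.734635, sin λ = 0.499409, cos λ = -0.866366.
North component: ΔN = −sin φ cos λ·ΔX − sin φ sin λ·ΔY + cos φ·ΔZ = −(-0.678462)(-0.866366)(-544) − (-0.678462)(0.499409)(-234) + (0.734635)(587) = 671.71 m.
1° of latitude spans 111300 m, so Δφ = 671.71 / 111300 × 3600 = 21.726″.

Δφ = 21.73″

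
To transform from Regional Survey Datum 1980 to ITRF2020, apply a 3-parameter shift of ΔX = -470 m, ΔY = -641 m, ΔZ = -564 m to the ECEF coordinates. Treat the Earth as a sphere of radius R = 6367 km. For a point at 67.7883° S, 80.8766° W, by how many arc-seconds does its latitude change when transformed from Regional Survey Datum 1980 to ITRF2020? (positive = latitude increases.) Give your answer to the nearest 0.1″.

Δφ = 9.8″

sin φ = -0.925793, cos φ = 0.378030, sin λ = -0.987349, cos λ = 0.158561.
North component: ΔN = −sin φ cos λ·ΔX − sin φ sin λ·ΔY + cos φ·ΔZ = −(-0.925793)(0.158561)(-470) − (-0.925793)(-0.987349)(-641) + (0.378030)(-564) = 303.72 m.
1° of latitude spans πR/180 = 111125 m, so Δφ = 303.72 / 111125 × 3600 = 9.839″.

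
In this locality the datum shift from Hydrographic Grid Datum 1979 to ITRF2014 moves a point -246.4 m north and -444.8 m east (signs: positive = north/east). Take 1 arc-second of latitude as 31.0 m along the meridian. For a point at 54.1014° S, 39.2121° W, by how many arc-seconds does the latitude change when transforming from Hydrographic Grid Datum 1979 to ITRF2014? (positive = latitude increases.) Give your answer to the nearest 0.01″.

1″ of latitude = 31.00 m, so Δφ = -246.4 / 31.00 = -7.948″.

Δφ = -7.95″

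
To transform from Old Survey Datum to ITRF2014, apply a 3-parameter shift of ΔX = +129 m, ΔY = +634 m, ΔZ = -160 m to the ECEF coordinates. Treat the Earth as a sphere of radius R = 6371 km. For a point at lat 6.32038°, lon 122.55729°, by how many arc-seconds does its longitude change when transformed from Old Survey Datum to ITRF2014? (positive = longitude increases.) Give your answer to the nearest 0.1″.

Δλ = -14.7″

sin φ = 0.110088, cos φ = 0.993922, sin λ = 0.842854, cos λ = -0.538143.
East component: ΔE = −sin λ·ΔX + cos λ·ΔY = −(0.842854)(129) + (-0.538143)(634) = -449.91 m.
1° of latitude spans πR/180 = 111195 m; at latitude φ, 1° of longitude spans that × cos φ = 110519.1 m, so Δλ = -449.91 / 110519.1 × 3600 = -14.655″.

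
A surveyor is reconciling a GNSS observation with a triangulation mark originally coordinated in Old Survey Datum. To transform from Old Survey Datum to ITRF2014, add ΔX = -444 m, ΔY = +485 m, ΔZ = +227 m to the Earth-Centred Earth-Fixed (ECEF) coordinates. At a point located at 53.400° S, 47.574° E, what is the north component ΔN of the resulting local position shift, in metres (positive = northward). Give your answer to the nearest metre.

At φ = -53.400°, λ = 47.574°: sin φ = -0.802817, cos φ = 0.596225, sin λ = 0.738149, cos λ = 0.674637.
ΔN = −sin φ cos λ·ΔX − sin φ sin λ·ΔY + cos φ·ΔZ = −(-0.802817)(0.674637)(-444) − (-0.802817)(0.738149)(485) + (0.596225)(227) = 182.28 m.

ΔN = 182 m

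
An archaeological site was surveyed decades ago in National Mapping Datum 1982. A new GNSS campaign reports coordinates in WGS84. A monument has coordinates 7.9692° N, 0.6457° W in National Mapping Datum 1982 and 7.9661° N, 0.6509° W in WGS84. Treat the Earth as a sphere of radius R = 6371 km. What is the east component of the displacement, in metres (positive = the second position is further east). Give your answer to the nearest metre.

Δφ = 7.9661° − 7.9692° = -0.0031°; Δλ = -0.6509° − -0.6457° = -0.0052°.
1° along a meridian = πR/180 = 111195 m.
ΔN = Δφ × 111195 = -344.7 m; ΔE = Δλ × 111195 × cos(7.9692°) = -0.0052 × 111195 × 0.990343 = -572.6 m.

ΔE = -573 m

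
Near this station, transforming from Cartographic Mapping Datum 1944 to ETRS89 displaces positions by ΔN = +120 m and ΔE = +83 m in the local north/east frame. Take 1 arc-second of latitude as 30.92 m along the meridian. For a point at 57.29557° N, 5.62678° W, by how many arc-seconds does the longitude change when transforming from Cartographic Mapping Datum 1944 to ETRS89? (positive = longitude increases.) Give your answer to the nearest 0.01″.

Δλ = 4.97″

At latitude 57.29557°, cos φ = 0.540305.
1″ of longitude at this latitude = 30.92 × cos φ = 16.7062 m, so Δλ = 83.0 / 16.7062 = 4.968″.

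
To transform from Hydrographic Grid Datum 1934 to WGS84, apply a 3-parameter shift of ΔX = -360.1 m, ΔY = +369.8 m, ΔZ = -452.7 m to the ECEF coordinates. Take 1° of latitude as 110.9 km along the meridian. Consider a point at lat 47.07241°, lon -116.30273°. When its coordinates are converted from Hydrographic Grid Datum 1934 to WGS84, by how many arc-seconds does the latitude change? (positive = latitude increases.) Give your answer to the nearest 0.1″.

Δφ = -5.9″

sin φ = 0.732215, cos φ = 0.681074, sin λ = -0.896465, cos λ = -0.443114.
North component: ΔN = −sin φ cos λ·ΔX − sin φ sin λ·ΔY + cos φ·ΔZ = −(0.732215)(-0.443114)(-360.1) − (0.732215)(-0.896465)(369.8) + (0.681074)(-452.7) = -182.42 m.
1° of latitude spans 110900 m, so Δφ = -182.42 / 110900 × 3600 = -5.922″.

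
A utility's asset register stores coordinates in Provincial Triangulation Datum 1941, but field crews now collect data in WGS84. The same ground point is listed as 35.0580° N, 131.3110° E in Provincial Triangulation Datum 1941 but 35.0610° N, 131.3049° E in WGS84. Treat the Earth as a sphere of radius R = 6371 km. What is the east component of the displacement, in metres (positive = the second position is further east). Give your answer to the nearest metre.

ΔE = -555 m

Δφ = 35.0610° − 35.0580° = +0.0030°; Δλ = 131.3049° − 131.3110° = -0.0061°.
1° along a meridian = πR/180 = 111195 m.
ΔN = Δφ × 111195 = 333.6 m; ΔE = Δλ × 111195 × cos(35.0580°) = -0.0061 × 111195 × 0.818571 = -555.2 m.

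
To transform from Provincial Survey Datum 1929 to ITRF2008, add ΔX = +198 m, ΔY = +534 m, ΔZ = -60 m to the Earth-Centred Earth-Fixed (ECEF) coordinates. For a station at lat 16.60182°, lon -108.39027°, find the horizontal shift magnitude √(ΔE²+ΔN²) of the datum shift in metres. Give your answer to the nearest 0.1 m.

106.9 m

The local east axis at (φ, λ) is (−sin λ, cos λ, 0), so ΔE = −sin(-108.39027°)·198 + cos(-108.39027°)·534 = 19.42 m.
The local north axis is (−sin φ cos λ, −sin φ sin λ, cos φ), giving ΔN = 17.848 + 144.782 − 57.499 = 105.13 m.
Horizontal magnitude = √(ΔE² + ΔN²) = √(19.42² + 105.13²) = 106.91 m.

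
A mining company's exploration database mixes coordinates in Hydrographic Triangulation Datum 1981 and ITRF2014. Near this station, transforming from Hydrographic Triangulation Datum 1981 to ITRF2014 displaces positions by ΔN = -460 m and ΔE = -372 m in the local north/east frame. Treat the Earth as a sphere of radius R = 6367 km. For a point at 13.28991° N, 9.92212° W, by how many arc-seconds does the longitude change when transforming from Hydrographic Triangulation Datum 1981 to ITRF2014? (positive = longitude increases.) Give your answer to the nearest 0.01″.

At latitude 13.28991°, cos φ = 0.973219.
One radian of longitude at latitude φ spans R cos φ, so Δλ = ΔE / (R cos φ) = -372.0 / (6367000 × 0.973219) = -6.0034e-05 rad = -12.383″.

Δλ = -12.38″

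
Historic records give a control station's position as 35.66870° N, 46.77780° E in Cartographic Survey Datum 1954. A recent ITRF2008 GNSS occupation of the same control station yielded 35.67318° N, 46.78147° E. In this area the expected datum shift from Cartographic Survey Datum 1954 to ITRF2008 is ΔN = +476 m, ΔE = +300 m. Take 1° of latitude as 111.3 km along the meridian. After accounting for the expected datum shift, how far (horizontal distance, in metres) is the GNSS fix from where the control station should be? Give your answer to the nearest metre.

Observed coordinate differences: Δφ = +0.00448°, Δλ = +0.00367°.
Converting to metres (1° lat = 111300 m, cos φ = 0.812402): observed ΔN = 498.6 m, observed ΔE = 331.8 m.
Subtracting the expected shift leaves a residual of 498.6 − (476) = 22.6 m north and 331.8 − (300) = 31.8 m east.
Residual distance = √(22.6² + 31.8²) = 39.1 m.

39 m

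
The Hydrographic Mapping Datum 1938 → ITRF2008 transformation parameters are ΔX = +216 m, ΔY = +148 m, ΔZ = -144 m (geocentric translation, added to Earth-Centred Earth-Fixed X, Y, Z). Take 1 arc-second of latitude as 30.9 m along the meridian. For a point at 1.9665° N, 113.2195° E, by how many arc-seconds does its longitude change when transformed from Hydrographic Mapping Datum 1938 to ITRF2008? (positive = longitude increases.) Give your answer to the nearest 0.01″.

Δλ = -8.32″

sin φ = 0.034315, cos φ = 0.999411, sin λ = 0.919001, cos λ = -0.394255.
East component: ΔE = −sin λ·ΔX + cos λ·ΔY = −(0.919001)(216) + (-0.394255)(148) = -256.85 m.
1° of latitude spans 3600 × 30.90 = 111240 m; at latitude φ, 1° of longitude spans that × cos φ = 111174.5 m, so Δλ = -256.85 / 111174.5 × 3600 = -8.317″.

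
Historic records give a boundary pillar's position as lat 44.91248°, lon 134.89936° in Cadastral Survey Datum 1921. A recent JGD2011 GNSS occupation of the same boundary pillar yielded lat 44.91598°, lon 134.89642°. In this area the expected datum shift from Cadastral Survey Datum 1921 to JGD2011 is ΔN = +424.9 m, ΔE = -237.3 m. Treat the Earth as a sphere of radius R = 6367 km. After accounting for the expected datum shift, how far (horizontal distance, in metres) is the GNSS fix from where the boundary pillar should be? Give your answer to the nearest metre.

Observed coordinate differences: Δφ = +0.00350°, Δλ = -0.00294°.
Converting to metres (1° lat = 111125 m, cos φ = 0.708186): observed ΔN = 388.9 m, observed ΔE = -231.4 m.
Subtracting the expected shift leaves a residual of 388.9 − (424.9) = -36.0 m north and -231.4 − (-237.3) = 5.9 m east.
Residual distance = √((-36.0)² + 5.9²) = 36.4 m.

36 m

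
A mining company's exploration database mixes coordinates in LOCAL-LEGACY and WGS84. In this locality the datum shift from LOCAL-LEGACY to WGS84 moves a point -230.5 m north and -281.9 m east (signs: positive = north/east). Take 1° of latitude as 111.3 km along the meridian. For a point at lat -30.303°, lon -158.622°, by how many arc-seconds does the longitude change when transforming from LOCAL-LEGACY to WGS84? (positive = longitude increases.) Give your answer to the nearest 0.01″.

Δλ = -10.56″

At latitude -30.303°, cos φ = 0.863369.
1° of longitude at this latitude = 111.3 × cos φ = 96.09 km, so Δλ = -281.9 / 96093.0 = -0.0029336° = -10.561″.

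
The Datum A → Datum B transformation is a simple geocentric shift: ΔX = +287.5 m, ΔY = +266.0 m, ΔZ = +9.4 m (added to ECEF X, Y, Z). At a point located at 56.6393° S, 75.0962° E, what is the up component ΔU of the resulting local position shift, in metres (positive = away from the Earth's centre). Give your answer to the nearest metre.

ΔU = 174 m

The local up (radial) axis is (cos φ cos λ, cos φ sin λ, sin φ), giving ΔU = 40.662 + 141.355 − 7.851 = 174.17 m.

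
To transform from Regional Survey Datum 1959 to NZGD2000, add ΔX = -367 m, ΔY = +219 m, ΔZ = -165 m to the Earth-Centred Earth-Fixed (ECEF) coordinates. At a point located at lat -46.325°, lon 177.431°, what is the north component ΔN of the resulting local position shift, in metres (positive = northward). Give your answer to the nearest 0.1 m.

ΔN = 158.3 m

The local north axis is (−sin φ cos λ, −sin φ sin λ, cos φ), giving ΔN = 265.173 + 7.100 − 113.944 = 158.33 m.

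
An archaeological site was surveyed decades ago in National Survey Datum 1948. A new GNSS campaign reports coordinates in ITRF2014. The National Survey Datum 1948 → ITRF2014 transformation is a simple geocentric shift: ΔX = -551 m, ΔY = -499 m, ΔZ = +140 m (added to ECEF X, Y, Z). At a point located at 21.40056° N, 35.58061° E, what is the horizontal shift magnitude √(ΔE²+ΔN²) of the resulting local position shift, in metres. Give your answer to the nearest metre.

The local east axis at (φ, λ) is (−sin λ, cos λ, 0), so ΔE = −sin(35.58061°)·(-551) + cos(35.58061°)·(-499) = -85.24 m.
The local north axis is (−sin φ cos λ, −sin φ sin λ, cos φ), giving ΔN = 163.515 + 105.942 + 130.347 = 399.80 m.
Horizontal magnitude = √(ΔE² + ΔN²) = √((-85.24)² + 399.80²) = 408.79 m.

409 m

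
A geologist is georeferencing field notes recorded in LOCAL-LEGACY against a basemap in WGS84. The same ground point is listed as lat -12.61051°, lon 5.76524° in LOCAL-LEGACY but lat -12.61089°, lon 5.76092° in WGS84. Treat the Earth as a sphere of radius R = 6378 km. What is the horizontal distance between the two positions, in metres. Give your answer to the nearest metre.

471 m

Δφ = -12.61089° − -12.61051° = -0.00038°; Δλ = 5.76092° − 5.76524° = -0.00432°.
1° along a meridian = πR/180 = 111317 m.
ΔN = Δφ × 111317 = -42.3 m; ΔE = Δλ × 111317 × cos(-12.61051°) = -0.00432 × 111317 × 0.975877 = -469.3 m.
Distance = √(ΔE² + ΔN²) = √((-469.3)² + (-42.3)²) = 471.2 m.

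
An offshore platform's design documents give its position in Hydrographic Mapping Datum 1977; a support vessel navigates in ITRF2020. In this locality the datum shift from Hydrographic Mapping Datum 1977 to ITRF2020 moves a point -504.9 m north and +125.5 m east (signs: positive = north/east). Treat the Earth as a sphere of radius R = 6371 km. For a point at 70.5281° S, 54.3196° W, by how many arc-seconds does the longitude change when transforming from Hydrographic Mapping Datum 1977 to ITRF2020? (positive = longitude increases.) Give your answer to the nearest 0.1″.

Δλ = 12.2″

At latitude -70.5281°, cos φ = 0.333345.
One radian of longitude at latitude φ spans R cos φ, so Δλ = ΔE / (R cos φ) = 125.5 / (6371000 × 0.333345) = 5.9094e-05 rad = 12.189″.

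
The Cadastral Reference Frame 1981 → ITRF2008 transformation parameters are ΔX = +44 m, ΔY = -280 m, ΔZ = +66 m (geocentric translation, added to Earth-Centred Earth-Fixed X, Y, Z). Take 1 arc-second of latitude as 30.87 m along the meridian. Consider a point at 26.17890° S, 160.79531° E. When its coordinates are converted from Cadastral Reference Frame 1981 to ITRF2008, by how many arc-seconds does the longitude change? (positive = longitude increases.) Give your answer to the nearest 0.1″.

Δλ = 9.0″

sin φ = -0.441175, cos φ = 0.897421, sin λ = 0.328944, cos λ = -0.944349.
East component: ΔE = −sin λ·ΔX + cos λ·ΔY = −(0.328944)(44) + (-0.944349)(-280) = 249.94 m.
1° of latitude spans 3600 × 30.87 = 111132 m; at latitude φ, 1° of longitude spans that × cos φ = 99732.2 m, so Δλ = 249.94 / 99732.2 × 3600 = 9.022″.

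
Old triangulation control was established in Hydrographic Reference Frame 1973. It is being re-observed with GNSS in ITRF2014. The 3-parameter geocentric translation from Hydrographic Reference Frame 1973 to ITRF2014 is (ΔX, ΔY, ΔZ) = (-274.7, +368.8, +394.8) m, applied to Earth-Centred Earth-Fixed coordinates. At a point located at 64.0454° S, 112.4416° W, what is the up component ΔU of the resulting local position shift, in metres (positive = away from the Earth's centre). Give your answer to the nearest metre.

The local up (radial) axis is (cos φ cos λ, cos φ sin λ, sin φ), giving ΔU = 45.895 − 149.185 − 354.981 = -458.27 m.

ΔU = -458 m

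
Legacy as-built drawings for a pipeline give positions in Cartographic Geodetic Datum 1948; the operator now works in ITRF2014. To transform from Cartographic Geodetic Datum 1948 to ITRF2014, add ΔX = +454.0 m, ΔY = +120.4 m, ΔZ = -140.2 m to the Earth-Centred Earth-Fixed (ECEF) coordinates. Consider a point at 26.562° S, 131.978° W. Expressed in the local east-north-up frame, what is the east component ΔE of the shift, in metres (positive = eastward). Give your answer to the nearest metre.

ΔE = 257 m

The local east axis at (φ, λ) is (−sin λ, cos λ, 0), so ΔE = −sin(-131.978°)·454.0 + cos(-131.978°)·120.4 = 256.98 m.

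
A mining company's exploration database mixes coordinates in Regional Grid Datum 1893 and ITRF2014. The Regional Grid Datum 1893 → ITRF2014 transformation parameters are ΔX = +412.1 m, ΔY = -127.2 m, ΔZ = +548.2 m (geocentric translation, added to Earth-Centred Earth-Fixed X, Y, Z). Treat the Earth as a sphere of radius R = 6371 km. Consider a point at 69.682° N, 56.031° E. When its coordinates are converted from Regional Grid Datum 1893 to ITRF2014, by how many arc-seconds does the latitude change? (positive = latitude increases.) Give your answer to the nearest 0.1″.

Δφ = 2.4″

sin φ = 0.937780, cos φ = 0.347230, sin λ = 0.829340, cos λ = 0.558744.
North component: ΔN = −sin φ cos λ·ΔX − sin φ sin λ·ΔY + cos φ·ΔZ = −(0.937780)(0.558744)(412.1) − (0.937780)(0.829340)(-127.2) + (0.347230)(548.2) = 73.35 m.
1° of latitude spans πR/180 = 111195 m, so Δφ = 73.35 / 111195 × 3600 = 2.375″.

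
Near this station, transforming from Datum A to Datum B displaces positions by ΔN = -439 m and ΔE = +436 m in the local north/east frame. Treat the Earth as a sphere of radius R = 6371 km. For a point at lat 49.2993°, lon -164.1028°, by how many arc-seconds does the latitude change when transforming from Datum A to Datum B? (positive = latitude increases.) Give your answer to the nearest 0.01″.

On a sphere of radius R, 1 rad of latitude = R, so Δφ = ΔN / R = -439.0 / 6371000 = -6.8906e-05 rad = -14.213″.

Δφ = -14.21″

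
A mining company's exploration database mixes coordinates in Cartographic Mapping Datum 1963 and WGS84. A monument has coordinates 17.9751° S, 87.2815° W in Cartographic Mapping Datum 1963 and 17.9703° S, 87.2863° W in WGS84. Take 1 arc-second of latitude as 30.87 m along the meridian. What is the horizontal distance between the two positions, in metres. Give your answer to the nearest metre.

736 m

Δφ = -17.9703° − -17.9751° = +0.0048°; Δλ = -87.2863° − -87.2815° = -0.0048°.
1° of latitude = 3600 × 30.87 = 111132 m.
ΔN = Δφ × 111132 = 533.4 m; ΔE = Δλ × 111132 × cos(-17.9751°) = -0.0048 × 111132 × 0.951191 = -507.4 m.
Distance = √(ΔE² + ΔN²) = √((-507.4)² + 533.4²) = 736.2 m.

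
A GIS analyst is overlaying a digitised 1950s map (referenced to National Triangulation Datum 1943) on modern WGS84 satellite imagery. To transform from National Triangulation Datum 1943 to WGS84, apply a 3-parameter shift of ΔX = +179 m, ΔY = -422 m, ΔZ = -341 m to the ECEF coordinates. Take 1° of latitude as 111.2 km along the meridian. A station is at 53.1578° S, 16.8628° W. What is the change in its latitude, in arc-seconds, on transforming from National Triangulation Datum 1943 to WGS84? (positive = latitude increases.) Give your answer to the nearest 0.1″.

Δφ = 1.0″

sin φ = -0.800290, cos φ = 0.599613, sin λ = -0.290081, cos λ = 0.957002.
North component: ΔN = −sin φ cos λ·ΔX − sin φ sin λ·ΔY + cos φ·ΔZ = −(-0.800290)(0.957002)(179) − (-0.800290)(-0.290081)(-422) + (0.599613)(-341) = 30.59 m.
1° of latitude spans 111200 m, so Δφ = 30.59 / 111200 × 3600 = 0.990″.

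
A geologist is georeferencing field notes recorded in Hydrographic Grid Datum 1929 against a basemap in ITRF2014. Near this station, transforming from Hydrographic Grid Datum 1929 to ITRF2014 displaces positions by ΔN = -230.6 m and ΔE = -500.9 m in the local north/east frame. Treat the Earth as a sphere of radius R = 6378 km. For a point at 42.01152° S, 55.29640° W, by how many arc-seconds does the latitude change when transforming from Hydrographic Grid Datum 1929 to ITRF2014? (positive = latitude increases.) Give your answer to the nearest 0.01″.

On a sphere of radius R, 1 rad of latitude = R, so Δφ = ΔN / R = -230.6 / 6378000 = -3.6156e-05 rad = -7.458″.

Δφ = -7.46″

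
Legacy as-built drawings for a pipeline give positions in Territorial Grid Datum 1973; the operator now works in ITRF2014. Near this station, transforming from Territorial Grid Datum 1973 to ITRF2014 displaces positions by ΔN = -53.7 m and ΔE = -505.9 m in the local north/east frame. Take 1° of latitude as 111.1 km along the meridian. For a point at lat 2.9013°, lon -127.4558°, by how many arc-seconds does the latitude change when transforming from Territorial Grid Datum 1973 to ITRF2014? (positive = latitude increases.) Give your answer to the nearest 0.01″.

Δφ = -1.74″

1° of latitude = 111.1 km, so Δφ = -53.7 / 111100 = -0.0004833° = -1.740″.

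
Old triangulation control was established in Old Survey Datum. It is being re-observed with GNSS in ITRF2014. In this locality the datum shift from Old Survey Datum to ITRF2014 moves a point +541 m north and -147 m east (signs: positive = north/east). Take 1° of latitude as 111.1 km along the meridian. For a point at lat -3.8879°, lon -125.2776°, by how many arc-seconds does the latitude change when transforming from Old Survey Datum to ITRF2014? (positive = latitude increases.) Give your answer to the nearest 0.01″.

1° of latitude = 111.1 km, so Δφ = 541.0 / 111100 = 0.0048695° = 17.530″.

Δφ = 17.53″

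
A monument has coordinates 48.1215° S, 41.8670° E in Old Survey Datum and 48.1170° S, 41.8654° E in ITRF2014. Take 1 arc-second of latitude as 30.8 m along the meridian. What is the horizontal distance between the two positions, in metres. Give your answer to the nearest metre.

Δφ = -48.1170° − -48.1215° = +0.0045°; Δλ = 41.8654° − 41.8670° = -0.0016°.
1° of latitude = 3600 × 30.80 = 110880 m.
ΔN = Δφ × 110880 = 499.0 m; ΔE = Δλ × 110880 × cos(-48.1215°) = -0.0016 × 110880 × 0.667553 = -118.4 m.
Distance = √(ΔE² + ΔN²) = √((-118.4)² + 499.0²) = 512.8 m.

513 m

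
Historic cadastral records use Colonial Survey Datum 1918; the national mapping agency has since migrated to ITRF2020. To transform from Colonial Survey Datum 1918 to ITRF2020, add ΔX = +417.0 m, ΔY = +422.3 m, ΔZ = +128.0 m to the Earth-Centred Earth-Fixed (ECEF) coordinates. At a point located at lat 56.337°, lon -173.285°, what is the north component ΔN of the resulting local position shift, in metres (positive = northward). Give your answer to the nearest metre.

ΔN = 457 m

At φ = 56.337°, λ = -173.285°: sin φ = 0.832312, cos φ = 0.554307, sin λ = -0.116931, cos λ = -0.993140.
ΔN = −sin φ cos λ·ΔX − sin φ sin λ·ΔY + cos φ·ΔZ = −(0.832312)(-0.993140)(417.0) − (0.832312)(-0.116931)(422.3) + (0.554307)(128.0) = 456.74 m.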